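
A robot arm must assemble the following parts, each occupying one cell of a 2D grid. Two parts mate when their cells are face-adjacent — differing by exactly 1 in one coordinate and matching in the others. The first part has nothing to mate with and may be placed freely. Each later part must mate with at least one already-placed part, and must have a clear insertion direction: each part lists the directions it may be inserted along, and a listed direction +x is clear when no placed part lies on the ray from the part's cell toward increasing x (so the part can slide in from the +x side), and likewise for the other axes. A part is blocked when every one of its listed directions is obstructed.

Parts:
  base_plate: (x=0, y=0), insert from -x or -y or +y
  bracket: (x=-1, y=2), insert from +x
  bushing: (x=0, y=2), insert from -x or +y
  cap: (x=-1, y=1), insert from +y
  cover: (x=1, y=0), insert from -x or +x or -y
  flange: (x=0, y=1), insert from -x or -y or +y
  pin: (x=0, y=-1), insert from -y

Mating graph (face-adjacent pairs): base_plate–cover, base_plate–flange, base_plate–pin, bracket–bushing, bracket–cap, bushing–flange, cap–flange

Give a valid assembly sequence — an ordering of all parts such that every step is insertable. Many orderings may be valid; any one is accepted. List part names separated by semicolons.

1. base_plate@(0, 0) [-x clear] — {base_plate}
2. flange@(0, 1) [-x clear] — {base_plate, flange}
3. pin@(0, -1) [-y clear] — {base_plate, flange, pin}
4. cap@(-1, 1) [+y clear] — {base_plate, cap, flange, pin}
5. bracket@(-1, 2) [+x clear] — {base_plate, bracket, cap, flange, pin}
6. bushing@(0, 2) [+y clear] — {base_plate, bracket, bushing, cap, flange, pin}
7. cover@(1, 0) [+x clear] — {base_plate, bracket, bushing, cap, cover, flange, pin}

base_plate; flange; pin; cap; bracket; bushing; cover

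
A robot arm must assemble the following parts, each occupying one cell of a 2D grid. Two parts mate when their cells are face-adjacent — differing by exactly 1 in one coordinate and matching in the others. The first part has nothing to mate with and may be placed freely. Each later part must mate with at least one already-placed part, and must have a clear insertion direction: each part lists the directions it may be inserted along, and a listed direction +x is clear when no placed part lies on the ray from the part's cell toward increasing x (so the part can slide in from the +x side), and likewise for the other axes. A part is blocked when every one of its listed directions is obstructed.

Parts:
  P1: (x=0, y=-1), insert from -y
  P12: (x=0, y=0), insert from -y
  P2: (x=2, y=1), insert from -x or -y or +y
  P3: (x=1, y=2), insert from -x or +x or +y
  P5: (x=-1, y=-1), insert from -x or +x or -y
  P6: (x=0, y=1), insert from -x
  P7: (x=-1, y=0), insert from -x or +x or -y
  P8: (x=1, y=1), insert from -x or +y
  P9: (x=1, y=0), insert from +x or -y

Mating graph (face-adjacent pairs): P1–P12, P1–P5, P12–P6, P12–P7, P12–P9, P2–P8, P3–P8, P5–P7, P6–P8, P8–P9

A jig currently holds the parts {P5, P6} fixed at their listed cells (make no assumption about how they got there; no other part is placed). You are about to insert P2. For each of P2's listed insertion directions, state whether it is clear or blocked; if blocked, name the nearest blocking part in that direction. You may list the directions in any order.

+y: clear; -x: blocked by P6; -y: clear

-x: nearest on ray is P6@(0, 1) ⇒ blocked
-y: ray from P2(2, 1) has no placed part ⇒ clear
+y: ray from P2(2, 1) has no placed part ⇒ clear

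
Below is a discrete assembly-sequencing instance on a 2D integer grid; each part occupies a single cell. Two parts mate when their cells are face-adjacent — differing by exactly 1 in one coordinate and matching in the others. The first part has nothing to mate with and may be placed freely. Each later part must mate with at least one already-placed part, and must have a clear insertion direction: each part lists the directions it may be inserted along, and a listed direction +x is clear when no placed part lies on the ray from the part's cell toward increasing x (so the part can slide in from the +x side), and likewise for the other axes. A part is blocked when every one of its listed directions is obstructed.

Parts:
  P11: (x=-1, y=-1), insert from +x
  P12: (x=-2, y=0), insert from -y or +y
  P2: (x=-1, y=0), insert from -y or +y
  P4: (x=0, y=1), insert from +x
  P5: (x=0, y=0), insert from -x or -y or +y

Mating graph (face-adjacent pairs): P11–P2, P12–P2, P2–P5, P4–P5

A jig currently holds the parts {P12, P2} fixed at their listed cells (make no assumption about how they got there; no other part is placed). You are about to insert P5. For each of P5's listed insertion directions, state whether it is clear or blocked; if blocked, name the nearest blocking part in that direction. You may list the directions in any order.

+y: clear; -x: blocked by P2; -y: clear

-x: nearest on ray is P2@(-1, 0) ⇒ blocked
-y: ray from P5(0, 0) has no placed part ⇒ clear
+y: ray from P5(0, 0) has no placed part ⇒ clear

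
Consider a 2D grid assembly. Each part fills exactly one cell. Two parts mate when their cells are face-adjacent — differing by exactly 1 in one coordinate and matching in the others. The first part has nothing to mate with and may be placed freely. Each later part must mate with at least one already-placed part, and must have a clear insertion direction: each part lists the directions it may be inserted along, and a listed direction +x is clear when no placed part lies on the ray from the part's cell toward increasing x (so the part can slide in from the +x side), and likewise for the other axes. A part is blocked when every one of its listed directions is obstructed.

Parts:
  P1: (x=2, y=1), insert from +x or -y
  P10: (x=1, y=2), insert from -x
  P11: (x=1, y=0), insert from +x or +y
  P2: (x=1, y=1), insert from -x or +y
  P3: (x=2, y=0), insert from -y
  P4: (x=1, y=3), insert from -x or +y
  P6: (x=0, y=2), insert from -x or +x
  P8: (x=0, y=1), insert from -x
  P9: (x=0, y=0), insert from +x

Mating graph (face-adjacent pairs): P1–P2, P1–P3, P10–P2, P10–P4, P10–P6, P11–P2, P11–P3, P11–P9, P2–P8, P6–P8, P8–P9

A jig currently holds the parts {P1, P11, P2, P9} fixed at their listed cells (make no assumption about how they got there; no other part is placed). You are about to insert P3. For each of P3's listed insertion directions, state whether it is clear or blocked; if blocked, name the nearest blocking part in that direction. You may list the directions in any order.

-y: ray from P3(2, 0) has no placed part ⇒ clear

-y: clear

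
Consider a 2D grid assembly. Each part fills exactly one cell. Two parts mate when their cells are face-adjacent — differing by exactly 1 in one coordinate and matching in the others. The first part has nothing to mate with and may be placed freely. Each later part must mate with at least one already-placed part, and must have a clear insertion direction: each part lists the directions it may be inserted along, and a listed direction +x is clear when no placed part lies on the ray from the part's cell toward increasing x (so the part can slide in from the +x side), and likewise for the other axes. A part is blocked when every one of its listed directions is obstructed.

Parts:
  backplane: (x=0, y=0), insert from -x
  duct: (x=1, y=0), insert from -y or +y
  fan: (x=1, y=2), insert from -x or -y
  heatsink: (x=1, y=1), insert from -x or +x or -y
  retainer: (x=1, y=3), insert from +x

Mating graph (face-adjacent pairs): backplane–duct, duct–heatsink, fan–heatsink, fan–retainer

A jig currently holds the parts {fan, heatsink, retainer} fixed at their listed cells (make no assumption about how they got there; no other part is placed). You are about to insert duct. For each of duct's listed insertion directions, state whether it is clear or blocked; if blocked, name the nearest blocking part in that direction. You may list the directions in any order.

+y: blocked by heatsink; -y: clear

-y: ray from duct(1, 0) has no placed part ⇒ clear
+y: nearest on ray is heatsink@(1, 1) ⇒ blocked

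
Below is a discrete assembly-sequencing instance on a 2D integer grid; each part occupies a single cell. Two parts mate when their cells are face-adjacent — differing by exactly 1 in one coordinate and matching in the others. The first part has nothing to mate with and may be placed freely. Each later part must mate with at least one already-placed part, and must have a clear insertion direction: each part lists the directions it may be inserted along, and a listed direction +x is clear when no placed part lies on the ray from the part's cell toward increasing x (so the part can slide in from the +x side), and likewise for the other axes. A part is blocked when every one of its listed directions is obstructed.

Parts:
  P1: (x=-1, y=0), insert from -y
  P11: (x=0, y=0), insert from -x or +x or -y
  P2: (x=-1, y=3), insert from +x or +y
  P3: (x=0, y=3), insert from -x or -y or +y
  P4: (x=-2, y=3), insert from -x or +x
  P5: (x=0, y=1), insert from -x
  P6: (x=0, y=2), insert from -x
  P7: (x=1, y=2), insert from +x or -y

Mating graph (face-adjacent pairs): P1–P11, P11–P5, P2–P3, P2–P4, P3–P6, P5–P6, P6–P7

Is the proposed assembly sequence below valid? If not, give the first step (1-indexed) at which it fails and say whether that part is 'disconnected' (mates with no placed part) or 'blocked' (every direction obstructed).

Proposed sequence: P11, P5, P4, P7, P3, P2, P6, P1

1. P11@(0, 0) [-x clear] — {P11}
2. P5@(0, 1) [-x clear] — {P11, P5}
3. P4@(-2, 3) — no placed neighbour ⇒ disconnected

Invalid at step 3 (disconnected)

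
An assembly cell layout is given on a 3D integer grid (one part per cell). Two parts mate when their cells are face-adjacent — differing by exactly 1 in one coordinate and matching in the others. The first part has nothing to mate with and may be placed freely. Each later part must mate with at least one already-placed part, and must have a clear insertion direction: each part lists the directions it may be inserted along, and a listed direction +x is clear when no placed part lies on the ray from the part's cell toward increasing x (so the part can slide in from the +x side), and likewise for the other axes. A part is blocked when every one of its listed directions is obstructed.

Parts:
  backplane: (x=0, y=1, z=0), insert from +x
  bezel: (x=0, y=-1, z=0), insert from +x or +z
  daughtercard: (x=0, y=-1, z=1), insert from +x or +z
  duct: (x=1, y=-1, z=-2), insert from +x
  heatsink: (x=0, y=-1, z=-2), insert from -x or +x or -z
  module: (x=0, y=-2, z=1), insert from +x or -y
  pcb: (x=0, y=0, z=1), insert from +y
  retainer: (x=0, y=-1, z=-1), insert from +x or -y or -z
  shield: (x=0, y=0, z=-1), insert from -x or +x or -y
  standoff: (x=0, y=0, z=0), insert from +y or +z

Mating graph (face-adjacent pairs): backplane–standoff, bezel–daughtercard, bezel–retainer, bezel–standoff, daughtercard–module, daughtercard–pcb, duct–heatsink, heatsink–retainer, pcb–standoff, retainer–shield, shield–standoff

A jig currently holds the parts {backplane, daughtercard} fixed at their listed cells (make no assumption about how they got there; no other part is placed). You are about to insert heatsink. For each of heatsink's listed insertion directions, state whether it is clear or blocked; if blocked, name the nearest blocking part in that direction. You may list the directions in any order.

+x: clear; -x: clear; -z: clear

-x: ray from heatsink(0, -1, -2) has no placed part ⇒ clear
+x: ray from heatsink(0, -1, -2) has no placed part ⇒ clear
-z: ray from heatsink(0, -1, -2) has no placed part ⇒ clear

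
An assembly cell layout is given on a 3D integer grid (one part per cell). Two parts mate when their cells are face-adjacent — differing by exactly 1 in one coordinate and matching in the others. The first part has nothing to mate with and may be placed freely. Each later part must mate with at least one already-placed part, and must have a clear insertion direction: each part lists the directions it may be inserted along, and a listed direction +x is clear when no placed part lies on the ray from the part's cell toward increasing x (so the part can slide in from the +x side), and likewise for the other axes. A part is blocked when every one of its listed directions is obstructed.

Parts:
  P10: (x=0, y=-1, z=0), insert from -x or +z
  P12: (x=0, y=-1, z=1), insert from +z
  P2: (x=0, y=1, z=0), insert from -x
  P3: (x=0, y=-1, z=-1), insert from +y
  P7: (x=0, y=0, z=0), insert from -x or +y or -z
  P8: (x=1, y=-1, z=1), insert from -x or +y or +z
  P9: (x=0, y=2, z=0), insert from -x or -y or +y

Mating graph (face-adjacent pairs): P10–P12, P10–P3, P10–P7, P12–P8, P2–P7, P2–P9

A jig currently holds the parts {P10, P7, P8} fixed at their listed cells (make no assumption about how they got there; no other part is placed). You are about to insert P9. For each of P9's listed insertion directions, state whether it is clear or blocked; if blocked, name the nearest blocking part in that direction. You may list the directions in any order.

+y: clear; -x: clear; -y: blocked by P7

-x: ray from P9(0, 2, 0) has no placed part ⇒ clear
-y: nearest on ray is P7@(0, 0, 0) ⇒ blocked
+y: ray from P9(0, 2, 0) has no placed part ⇒ clear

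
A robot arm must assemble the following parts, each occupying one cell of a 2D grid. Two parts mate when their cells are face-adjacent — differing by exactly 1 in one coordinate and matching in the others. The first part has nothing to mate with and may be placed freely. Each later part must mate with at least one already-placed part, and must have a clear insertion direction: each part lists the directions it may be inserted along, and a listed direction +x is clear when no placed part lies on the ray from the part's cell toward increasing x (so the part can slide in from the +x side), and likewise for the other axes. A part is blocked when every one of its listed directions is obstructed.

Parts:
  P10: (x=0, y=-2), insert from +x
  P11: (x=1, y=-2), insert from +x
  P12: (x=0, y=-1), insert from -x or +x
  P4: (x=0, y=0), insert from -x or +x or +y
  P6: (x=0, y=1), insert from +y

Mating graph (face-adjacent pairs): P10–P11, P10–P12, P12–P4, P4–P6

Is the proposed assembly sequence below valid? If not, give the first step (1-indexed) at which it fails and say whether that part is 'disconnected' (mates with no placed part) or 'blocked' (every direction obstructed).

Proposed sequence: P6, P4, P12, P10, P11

Valid

1. P6@(0, 1) [+y clear] — {P6}
2. P4@(0, 0) [-x clear] — {P4, P6}
3. P12@(0, -1) [-x clear] — {P12, P4, P6}
4. P10@(0, -2) [+x clear] — {P10, P12, P4, P6}
5. P11@(1, -2) [+x clear] — {P10, P11, P12, P4, P6}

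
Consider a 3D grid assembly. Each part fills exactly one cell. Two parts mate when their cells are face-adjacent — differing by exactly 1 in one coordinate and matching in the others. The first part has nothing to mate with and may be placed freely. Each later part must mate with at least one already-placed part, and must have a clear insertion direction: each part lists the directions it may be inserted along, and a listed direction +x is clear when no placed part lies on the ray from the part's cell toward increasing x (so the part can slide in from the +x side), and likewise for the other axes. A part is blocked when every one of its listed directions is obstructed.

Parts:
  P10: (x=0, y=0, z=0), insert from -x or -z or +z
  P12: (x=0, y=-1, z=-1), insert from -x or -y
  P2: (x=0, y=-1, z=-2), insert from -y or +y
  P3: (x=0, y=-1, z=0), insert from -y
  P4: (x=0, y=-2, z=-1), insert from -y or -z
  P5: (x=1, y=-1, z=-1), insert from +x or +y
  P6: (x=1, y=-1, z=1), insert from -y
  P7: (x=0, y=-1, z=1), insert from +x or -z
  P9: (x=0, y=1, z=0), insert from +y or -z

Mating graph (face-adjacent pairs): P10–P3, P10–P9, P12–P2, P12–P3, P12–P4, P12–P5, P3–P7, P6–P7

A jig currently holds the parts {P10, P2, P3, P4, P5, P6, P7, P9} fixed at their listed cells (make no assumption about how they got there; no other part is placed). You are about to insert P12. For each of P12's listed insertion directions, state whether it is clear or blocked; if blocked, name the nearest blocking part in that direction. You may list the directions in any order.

-x: clear; -y: blocked by P4

-x: ray from P12(0, -1, -1) has no placed part ⇒ clear
-y: nearest on ray is P4@(0, -2, -1) ⇒ blocked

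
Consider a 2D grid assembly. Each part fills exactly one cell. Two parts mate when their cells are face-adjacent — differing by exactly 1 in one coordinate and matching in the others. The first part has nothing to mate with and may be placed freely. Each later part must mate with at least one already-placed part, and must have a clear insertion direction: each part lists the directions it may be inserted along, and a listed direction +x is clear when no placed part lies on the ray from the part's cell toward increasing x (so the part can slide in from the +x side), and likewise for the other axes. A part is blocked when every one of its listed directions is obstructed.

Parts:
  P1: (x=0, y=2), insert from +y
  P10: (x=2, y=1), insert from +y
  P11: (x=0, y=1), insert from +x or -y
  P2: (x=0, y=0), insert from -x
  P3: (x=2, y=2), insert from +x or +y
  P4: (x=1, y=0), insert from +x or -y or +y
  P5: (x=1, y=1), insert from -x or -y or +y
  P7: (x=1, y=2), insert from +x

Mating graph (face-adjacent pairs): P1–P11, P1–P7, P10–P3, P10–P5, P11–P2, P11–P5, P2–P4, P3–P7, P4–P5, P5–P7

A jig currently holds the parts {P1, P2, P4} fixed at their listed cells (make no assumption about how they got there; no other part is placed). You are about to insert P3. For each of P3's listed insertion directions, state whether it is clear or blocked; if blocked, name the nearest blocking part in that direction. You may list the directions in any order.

+x: clear; +y: clear

+x: ray from P3(2, 2) has no placed part ⇒ clear
+y: ray from P3(2, 2) has no placed part ⇒ clear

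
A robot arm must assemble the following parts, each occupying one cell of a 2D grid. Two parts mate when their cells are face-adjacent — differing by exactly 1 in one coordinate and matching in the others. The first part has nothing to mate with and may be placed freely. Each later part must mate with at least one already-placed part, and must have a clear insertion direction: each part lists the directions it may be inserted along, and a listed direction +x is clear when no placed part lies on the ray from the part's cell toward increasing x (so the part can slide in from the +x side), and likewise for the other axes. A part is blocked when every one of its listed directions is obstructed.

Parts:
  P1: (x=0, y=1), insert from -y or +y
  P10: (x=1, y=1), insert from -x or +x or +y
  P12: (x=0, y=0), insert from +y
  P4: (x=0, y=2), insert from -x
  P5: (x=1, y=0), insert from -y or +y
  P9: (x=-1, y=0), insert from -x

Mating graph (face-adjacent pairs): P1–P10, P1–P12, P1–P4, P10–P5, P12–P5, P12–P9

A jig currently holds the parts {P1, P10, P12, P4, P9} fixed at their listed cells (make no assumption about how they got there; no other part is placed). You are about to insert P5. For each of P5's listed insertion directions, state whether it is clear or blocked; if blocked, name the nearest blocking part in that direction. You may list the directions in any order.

+y: blocked by P10; -y: clear

-y: ray from P5(1, 0) has no placed part ⇒ clear
+y: nearest on ray is P10@(1, 1) ⇒ blocked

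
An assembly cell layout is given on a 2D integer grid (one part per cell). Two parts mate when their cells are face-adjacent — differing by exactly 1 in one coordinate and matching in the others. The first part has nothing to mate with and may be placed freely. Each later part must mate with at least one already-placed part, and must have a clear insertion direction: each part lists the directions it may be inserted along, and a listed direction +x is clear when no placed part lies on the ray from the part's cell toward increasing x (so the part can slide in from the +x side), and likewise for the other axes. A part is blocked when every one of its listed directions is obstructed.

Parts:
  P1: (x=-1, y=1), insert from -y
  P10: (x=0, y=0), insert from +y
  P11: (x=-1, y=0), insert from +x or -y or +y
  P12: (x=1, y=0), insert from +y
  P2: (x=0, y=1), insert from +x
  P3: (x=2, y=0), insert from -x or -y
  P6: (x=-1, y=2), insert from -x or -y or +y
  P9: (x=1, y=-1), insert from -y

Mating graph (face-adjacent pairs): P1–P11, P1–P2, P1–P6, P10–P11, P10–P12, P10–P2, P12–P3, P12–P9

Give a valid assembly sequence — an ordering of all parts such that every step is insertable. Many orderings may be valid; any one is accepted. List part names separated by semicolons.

1. P6@(-1, 2) [-x clear] — {P6}
2. P1@(-1, 1) [-y clear] — {P1, P6}
3. P11@(-1, 0) [+x clear] — {P1, P11, P6}
4. P10@(0, 0) [+y clear] — {P1, P10, P11, P6}
5. P12@(1, 0) [+y clear] — {P1, P10, P11, P12, P6}
6. P9@(1, -1) [-y clear] — {P1, P10, P11, P12, P6, P9}
7. P3@(2, 0) [-y clear] — {P1, P10, P11, P12, P3, P6, P9}
8. P2@(0, 1) [+x clear] — {P1, P10, P11, P12, P2, P3, P6, P9}

P6; P1; P11; P10; P12; P9; P3; P2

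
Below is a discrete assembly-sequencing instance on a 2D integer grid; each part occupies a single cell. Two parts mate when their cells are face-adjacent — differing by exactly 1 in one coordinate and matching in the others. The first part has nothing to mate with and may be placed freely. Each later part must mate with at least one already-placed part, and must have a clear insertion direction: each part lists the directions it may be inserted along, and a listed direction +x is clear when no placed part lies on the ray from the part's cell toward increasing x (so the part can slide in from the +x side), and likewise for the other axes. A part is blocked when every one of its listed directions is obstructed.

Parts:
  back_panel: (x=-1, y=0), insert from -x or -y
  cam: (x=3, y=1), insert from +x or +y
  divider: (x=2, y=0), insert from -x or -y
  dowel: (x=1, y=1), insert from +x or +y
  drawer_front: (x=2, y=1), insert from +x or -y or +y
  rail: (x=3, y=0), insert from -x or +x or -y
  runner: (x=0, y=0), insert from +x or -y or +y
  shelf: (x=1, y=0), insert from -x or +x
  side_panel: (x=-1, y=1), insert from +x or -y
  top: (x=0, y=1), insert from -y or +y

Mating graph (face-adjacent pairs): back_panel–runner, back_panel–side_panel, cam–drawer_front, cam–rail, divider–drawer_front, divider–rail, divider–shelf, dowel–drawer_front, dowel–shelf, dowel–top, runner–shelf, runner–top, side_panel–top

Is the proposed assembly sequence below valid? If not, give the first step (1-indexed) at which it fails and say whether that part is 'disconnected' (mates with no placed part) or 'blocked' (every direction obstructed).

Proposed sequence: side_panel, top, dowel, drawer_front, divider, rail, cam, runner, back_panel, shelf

1. side_panel@(-1, 1) [+x clear] — {side_panel}
2. top@(0, 1) [-y clear] — {side_panel, top}
3. dowel@(1, 1) [+x clear] — {dowel, side_panel, top}
4. drawer_front@(2, 1) [+x clear] — {dowel, drawer_front, side_panel, top}
5. divider@(2, 0) [-x clear] — {divider, dowel, drawer_front, side_panel, top}
6. rail@(3, 0) [+x clear] — {divider, dowel, drawer_front, rail, side_panel, top}
7. cam@(3, 1) [+x clear] — {cam, divider, dowel, drawer_front, rail, side_panel, top}
8. runner@(0, 0) [-y clear] — {cam, divider, dowel, drawer_front, rail, runner, side_panel, top}
9. back_panel@(-1, 0) [-x clear] — {back_panel, cam, divider, dowel, drawer_front, rail, runner, side_panel, top}
10. shelf@(1, 0) — -x/+x all obstructed ⇒ blocked

Invalid at step 10 (blocked)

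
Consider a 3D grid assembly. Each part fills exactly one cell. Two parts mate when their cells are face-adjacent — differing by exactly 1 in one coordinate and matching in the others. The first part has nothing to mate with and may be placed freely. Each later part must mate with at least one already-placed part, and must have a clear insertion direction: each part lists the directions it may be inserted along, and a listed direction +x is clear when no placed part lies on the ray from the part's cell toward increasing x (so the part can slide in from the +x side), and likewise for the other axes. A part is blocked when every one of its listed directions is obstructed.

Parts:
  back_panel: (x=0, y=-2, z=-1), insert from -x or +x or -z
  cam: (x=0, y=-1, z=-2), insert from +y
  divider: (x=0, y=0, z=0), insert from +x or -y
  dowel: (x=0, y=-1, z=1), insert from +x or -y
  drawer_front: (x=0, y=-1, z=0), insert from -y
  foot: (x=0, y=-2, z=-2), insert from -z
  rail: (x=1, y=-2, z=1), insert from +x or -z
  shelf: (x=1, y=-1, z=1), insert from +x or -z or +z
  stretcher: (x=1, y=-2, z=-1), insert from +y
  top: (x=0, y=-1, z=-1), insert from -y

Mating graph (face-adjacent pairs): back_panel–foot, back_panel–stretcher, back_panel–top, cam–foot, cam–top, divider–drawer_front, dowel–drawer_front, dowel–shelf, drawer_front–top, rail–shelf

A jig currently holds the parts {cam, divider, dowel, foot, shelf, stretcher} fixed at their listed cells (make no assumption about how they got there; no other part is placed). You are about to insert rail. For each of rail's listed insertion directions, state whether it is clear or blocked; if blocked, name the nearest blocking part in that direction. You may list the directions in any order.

+x: clear; -z: blocked by stretcher

+x: ray from rail(1, -2, 1) has no placed part ⇒ clear
-z: nearest on ray is stretcher@(1, -2, -1) ⇒ blocked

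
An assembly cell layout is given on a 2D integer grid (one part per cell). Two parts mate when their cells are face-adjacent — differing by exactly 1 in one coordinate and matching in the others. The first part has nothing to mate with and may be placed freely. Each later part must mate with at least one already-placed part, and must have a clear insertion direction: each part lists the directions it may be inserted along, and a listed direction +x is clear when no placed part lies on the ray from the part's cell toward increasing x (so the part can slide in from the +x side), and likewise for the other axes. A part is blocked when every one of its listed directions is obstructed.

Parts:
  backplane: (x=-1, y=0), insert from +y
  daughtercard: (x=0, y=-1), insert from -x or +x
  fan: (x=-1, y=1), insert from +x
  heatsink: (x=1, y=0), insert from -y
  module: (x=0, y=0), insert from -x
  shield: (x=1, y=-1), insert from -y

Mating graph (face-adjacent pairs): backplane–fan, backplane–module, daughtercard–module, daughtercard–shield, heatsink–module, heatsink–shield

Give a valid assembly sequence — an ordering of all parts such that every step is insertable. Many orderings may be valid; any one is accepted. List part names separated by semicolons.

1. heatsink@(1, 0) [-y clear] — {heatsink}
2. shield@(1, -1) [-y clear] — {heatsink, shield}
3. module@(0, 0) [-x clear] — {heatsink, module, shield}
4. backplane@(-1, 0) [+y clear] — {backplane, heatsink, module, shield}
5. fan@(-1, 1) [+x clear] — {backplane, fan, heatsink, module, shield}
6. daughtercard@(0, -1) [-x clear] — {backplane, daughtercard, fan, heatsink, module, shield}

heatsink; shield; module; backplane; fan; daughtercard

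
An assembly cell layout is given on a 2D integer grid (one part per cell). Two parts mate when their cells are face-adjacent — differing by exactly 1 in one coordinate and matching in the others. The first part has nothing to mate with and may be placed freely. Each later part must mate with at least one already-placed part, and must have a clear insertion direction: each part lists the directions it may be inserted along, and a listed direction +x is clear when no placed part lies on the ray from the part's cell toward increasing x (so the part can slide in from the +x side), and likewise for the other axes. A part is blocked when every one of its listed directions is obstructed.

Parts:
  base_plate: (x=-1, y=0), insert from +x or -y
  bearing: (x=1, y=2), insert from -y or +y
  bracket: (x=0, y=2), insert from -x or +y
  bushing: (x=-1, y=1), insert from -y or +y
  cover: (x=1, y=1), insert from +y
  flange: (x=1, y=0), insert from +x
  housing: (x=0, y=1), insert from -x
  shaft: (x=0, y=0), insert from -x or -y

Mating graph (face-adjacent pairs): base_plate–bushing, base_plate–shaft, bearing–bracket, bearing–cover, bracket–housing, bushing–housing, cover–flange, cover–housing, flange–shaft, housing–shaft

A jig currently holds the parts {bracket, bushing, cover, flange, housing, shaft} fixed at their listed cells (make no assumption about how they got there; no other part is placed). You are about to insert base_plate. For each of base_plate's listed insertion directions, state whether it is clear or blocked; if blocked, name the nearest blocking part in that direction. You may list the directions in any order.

+x: nearest on ray is shaft@(0, 0) ⇒ blocked
-y: ray from base_plate(-1, 0) has no placed part ⇒ clear

+x: blocked by shaft; -y: clear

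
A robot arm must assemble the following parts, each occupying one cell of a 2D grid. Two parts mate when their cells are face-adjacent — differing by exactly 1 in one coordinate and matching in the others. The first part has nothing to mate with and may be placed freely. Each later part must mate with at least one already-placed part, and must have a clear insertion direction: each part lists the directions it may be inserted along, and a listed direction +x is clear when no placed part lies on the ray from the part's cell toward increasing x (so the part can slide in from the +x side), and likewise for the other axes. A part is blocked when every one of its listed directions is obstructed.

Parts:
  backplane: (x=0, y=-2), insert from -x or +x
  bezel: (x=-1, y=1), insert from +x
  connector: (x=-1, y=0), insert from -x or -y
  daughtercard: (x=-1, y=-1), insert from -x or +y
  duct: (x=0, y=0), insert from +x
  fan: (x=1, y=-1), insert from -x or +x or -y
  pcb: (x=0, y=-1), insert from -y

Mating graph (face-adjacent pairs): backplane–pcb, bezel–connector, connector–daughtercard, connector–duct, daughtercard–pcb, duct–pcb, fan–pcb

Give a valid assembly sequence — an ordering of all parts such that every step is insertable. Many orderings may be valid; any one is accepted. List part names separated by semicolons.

duct; connector; daughtercard; bezel; pcb; backplane; fan

1. duct@(0, 0) [+x clear] — {duct}
2. connector@(-1, 0) [-x clear] — {connector, duct}
3. daughtercard@(-1, -1) [-x clear] — {connector, daughtercard, duct}
4. bezel@(-1, 1) [+x clear] — {bezel, connector, daughtercard, duct}
5. pcb@(0, -1) [-y clear] — {bezel, connector, daughtercard, duct, pcb}
6. backplane@(0, -2) [-x clear] — {backplane, bezel, connector, daughtercard, duct, pcb}
7. fan@(1, -1) [+x clear] — {backplane, bezel, connector, daughtercard, duct, fan, pcb}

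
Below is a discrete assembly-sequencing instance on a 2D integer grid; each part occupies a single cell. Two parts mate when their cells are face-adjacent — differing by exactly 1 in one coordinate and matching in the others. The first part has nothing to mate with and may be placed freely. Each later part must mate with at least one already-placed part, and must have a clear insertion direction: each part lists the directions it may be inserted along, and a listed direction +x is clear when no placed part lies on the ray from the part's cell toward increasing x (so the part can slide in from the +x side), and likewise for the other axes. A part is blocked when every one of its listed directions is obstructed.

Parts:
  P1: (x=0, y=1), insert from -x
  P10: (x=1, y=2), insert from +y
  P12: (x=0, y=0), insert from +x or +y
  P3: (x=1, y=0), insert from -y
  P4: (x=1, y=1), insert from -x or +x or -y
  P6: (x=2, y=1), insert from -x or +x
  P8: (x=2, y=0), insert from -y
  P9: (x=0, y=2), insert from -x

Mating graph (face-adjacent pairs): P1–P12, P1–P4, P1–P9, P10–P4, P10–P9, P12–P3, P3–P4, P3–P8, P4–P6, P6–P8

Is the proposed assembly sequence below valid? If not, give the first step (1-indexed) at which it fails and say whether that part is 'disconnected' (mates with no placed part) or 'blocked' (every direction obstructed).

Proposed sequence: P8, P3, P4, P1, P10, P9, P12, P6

1. P8@(2, 0) [-y clear] — {P8}
2. P3@(1, 0) [-y clear] — {P3, P8}
3. P4@(1, 1) [-x clear] — {P3, P4, P8}
4. P1@(0, 1) [-x clear] — {P1, P3, P4, P8}
5. P10@(1, 2) [+y clear] — {P1, P10, P3, P4, P8}
6. P9@(0, 2) [-x clear] — {P1, P10, P3, P4, P8, P9}
7. P12@(0, 0) — +x/+y all obstructed ⇒ blocked

Invalid at step 7 (blocked)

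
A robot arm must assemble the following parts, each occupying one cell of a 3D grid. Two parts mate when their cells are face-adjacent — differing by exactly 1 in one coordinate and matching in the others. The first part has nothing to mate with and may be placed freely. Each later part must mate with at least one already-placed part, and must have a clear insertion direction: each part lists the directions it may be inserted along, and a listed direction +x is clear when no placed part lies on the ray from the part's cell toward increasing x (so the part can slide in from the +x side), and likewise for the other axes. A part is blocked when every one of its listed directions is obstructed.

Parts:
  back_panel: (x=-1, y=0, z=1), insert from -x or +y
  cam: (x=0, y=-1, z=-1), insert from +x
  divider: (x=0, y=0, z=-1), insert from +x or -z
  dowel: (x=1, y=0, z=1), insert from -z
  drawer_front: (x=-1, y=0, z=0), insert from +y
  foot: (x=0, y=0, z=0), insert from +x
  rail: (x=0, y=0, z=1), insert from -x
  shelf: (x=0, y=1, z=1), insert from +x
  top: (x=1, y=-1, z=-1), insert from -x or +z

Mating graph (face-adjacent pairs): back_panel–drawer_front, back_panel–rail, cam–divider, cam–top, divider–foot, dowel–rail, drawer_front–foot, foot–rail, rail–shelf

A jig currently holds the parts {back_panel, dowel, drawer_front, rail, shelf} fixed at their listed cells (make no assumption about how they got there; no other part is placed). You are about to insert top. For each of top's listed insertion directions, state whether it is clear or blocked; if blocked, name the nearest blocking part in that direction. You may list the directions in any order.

-x: ray from top(1, -1, -1) has no placed part ⇒ clear
+z: ray from top(1, -1, -1) has no placed part ⇒ clear

+z: clear; -x: clear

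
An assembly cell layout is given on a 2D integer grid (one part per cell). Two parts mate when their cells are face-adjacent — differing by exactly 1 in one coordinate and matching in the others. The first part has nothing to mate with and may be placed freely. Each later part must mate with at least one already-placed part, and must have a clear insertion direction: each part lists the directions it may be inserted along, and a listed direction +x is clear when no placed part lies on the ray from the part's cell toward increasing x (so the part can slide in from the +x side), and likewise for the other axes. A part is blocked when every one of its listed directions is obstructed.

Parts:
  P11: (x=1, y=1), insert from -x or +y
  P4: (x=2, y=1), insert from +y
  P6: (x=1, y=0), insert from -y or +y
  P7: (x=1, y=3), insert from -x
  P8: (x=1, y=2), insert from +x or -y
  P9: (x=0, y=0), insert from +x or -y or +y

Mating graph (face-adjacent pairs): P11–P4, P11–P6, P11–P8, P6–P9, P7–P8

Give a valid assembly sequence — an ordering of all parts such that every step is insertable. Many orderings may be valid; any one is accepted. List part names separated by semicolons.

P4; P11; P6; P8; P7; P9

1. P4@(2, 1) [+y clear] — {P4}
2. P11@(1, 1) [-x clear] — {P11, P4}
3. P6@(1, 0) [-y clear] — {P11, P4, P6}
4. P8@(1, 2) [+x clear] — {P11, P4, P6, P8}
5. P7@(1, 3) [-x clear] — {P11, P4, P6, P7, P8}
6. P9@(0, 0) [-y clear] — {P11, P4, P6, P7, P8, P9}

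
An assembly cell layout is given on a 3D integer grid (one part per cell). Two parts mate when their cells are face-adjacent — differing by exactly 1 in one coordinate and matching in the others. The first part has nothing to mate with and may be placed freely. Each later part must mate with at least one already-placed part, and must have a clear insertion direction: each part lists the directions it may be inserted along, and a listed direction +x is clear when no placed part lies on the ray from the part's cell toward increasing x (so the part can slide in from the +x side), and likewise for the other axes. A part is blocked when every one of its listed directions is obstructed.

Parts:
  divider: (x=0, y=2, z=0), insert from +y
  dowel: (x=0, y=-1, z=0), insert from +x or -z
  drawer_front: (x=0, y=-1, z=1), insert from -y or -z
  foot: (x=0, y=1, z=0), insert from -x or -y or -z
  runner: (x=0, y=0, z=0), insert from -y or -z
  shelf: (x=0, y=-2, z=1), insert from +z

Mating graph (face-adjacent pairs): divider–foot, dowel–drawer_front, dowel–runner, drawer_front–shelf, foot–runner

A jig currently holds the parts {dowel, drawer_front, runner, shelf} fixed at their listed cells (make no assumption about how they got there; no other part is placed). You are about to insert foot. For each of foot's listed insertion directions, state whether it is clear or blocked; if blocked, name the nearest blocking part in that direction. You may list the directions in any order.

-x: ray from foot(0, 1, 0) has no placed part ⇒ clear
-y: nearest on ray is runner@(0, 0, 0) ⇒ blocked
-z: ray from foot(0, 1, 0) has no placed part ⇒ clear

-x: clear; -y: blocked by runner; -z: clear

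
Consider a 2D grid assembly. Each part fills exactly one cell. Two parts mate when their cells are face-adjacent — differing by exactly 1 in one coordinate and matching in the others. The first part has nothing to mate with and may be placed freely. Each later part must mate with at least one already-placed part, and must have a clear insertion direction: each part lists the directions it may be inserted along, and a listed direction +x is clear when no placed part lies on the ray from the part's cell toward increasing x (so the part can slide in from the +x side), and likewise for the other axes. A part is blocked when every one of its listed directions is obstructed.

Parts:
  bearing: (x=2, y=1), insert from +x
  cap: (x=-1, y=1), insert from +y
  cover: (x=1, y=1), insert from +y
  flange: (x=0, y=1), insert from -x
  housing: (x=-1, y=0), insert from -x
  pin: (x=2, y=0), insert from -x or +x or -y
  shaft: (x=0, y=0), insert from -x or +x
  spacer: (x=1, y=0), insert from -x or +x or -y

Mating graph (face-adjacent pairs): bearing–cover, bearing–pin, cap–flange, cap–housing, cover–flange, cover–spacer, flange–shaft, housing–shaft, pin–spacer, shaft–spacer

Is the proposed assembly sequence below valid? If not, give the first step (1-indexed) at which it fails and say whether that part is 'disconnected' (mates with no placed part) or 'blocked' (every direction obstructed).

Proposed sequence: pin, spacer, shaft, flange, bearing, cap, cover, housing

Valid

1. pin@(2, 0) [-x clear] — {pin}
2. spacer@(1, 0) [-x clear] — {pin, spacer}
3. shaft@(0, 0) [-x clear] — {pin, shaft, spacer}
4. flange@(0, 1) [-x clear] — {flange, pin, shaft, spacer}
5. bearing@(2, 1) [+x clear] — {bearing, flange, pin, shaft, spacer}
6. cap@(-1, 1) [+y clear] — {bearing, cap, flange, pin, shaft, spacer}
7. cover@(1, 1) [+y clear] — {bearing, cap, cover, flange, pin, shaft, spacer}
8. housing@(-1, 0) [-x clear] — {bearing, cap, cover, flange, housing, pin, shaft, spacer}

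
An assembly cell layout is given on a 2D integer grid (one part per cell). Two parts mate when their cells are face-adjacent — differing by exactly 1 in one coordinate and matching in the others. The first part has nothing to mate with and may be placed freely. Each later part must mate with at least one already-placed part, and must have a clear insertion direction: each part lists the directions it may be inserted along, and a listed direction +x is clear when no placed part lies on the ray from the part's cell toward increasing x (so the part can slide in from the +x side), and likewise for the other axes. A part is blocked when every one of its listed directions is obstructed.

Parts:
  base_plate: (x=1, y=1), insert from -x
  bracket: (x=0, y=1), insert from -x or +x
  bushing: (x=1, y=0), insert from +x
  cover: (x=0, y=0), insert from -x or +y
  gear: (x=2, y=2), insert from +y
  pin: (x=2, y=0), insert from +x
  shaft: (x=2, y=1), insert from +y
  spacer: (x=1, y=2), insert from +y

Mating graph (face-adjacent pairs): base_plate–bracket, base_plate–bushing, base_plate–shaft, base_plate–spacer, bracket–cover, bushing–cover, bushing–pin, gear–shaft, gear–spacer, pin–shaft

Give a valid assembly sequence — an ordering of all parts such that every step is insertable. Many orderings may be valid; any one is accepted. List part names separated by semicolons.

1. shaft@(2, 1) [+y clear] — {shaft}
2. base_plate@(1, 1) [-x clear] — {base_plate, shaft}
3. bracket@(0, 1) [-x clear] — {base_plate, bracket, shaft}
4. cover@(0, 0) [-x clear] — {base_plate, bracket, cover, shaft}
5. spacer@(1, 2) [+y clear] — {base_plate, bracket, cover, shaft, spacer}
6. gear@(2, 2) [+y clear] — {base_plate, bracket, cover, gear, shaft, spacer}
7. bushing@(1, 0) [+x clear] — {base_plate, bracket, bushing, cover, gear, shaft, spacer}
8. pin@(2, 0) [+x clear] — {base_plate, bracket, bushing, cover, gear, pin, shaft, spacer}

shaft; base_plate; bracket; cover; spacer; gear; bushing; pin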